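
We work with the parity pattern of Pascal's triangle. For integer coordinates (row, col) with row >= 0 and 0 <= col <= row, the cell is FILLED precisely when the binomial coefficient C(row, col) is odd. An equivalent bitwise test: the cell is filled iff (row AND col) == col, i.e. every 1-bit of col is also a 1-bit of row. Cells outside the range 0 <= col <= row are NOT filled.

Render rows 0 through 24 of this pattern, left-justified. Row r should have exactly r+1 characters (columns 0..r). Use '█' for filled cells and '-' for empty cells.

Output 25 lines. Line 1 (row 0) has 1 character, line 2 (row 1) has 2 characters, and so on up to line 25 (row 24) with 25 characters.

Answer: █
██
█-█
████
█---█
██--██
█-█-█-█
████████
█-------█
██------██
█-█-----█-█
████----████
█---█---█---█
██--██--██--██
█-█-█-█-█-█-█-█
████████████████
█---------------█
██--------------██
█-█-------------█-█
████------------████
█---█-----------█---█
██--██----------██--██
█-█-█-█---------█-█-█-█
████████--------████████
█-------█-------█-------█

Derivation:
r0=0: █
r1=1: ██
r2=10: █-█
r3=11: ████
r4=100: █---█
r5=101: ██--██
r6=110: █-█-█-█
r7=111: ████████
r8=1000: █-------█
r9=1001: ██------██
r10=1010: █-█-----█-█
r11=1011: ████----████
r12=1100: █---█---█---█
r13=1101: ██--██--██--██
r14=1110: █-█-█-█-█-█-█-█
r15=1111: ████████████████
r16=10000: █---------------█
r17=10001: ██--------------██
r18=10010: █-█-------------█-█
r19=10011: ████------------████
r20=10100: █---█-----------█---█
r21=10101: ██--██----------██--██
r22=10110: █-█-█-█---------█-█-█-█
r23=10111: ████████--------████████
r24=11000: █-------█-------█-------█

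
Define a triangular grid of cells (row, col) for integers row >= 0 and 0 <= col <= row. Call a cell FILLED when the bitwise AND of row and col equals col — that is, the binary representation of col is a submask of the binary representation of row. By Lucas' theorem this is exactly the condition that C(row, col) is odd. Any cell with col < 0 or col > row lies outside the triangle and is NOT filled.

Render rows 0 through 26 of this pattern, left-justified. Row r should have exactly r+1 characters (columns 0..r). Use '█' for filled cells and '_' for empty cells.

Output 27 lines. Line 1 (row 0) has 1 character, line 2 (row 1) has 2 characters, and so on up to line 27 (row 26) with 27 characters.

r0=0: █
r1=1: ██
r2=10: █_█
r3=11: ████
r4=100: █___█
r5=101: ██__██
r6=110: █_█_█_█
r7=111: ████████
r8=1000: █_______█
r9=1001: ██______██
r10=1010: █_█_____█_█
r11=1011: ████____████
r12=1100: █___█___█___█
r13=1101: ██__██__██__██
r14=1110: █_█_█_█_█_█_█_█
r15=1111: ████████████████
r16=10000: █_______________█
r17=10001: ██______________██
r18=10010: █_█_____________█_█
r19=10011: ████____________████
r20=10100: █___█___________█___█
r21=10101: ██__██__________██__██
r22=10110: █_█_█_█_________█_█_█_█
r23=10111: ████████________████████
r24=11000: █_______█_______█_______█
r25=11001: ██______██______██______██
r26=11010: █_█_____█_█_____█_█_____█_█

Answer: █
██
█_█
████
█___█
██__██
█_█_█_█
████████
█_______█
██______██
█_█_____█_█
████____████
█___█___█___█
██__██__██__██
█_█_█_█_█_█_█_█
████████████████
█_______________█
██______________██
█_█_____________█_█
████____________████
█___█___________█___█
██__██__________██__██
█_█_█_█_________█_█_█_█
████████________████████
█_______█_______█_______█
██______██______██______██
█_█_____█_█_____█_█_____█_█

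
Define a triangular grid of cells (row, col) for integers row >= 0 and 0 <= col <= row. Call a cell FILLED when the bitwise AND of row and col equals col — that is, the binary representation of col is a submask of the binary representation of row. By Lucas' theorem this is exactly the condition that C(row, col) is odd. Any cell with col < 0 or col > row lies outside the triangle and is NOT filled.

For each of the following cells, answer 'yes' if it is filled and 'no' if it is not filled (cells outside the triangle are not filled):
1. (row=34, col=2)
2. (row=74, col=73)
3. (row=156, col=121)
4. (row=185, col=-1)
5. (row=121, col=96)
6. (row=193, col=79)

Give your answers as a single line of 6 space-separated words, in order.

(34,2): row=0b100010, col=0b10, row AND col = 0b10 = 2; 2 == 2 -> filled
(74,73): row=0b1001010, col=0b1001001, row AND col = 0b1001000 = 72; 72 != 73 -> empty
(156,121): row=0b10011100, col=0b1111001, row AND col = 0b11000 = 24; 24 != 121 -> empty
(185,-1): col outside [0, 185] -> not filled
(121,96): row=0b1111001, col=0b1100000, row AND col = 0b1100000 = 96; 96 == 96 -> filled
(193,79): row=0b11000001, col=0b1001111, row AND col = 0b1000001 = 65; 65 != 79 -> empty

Answer: yes no no no yes no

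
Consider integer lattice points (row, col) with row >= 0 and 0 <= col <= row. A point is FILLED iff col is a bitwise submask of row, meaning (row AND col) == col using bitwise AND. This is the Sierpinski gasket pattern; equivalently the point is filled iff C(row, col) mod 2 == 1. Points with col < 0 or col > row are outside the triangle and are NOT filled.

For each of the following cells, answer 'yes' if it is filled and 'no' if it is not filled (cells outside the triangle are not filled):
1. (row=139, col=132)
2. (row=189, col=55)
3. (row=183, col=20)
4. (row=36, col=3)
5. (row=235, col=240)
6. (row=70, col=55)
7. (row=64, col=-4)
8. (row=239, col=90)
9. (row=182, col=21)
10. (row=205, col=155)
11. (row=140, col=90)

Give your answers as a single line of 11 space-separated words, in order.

(139,132): row=0b10001011, col=0b10000100, row AND col = 0b10000000 = 128; 128 != 132 -> empty
(189,55): row=0b10111101, col=0b110111, row AND col = 0b110101 = 53; 53 != 55 -> empty
(183,20): row=0b10110111, col=0b10100, row AND col = 0b10100 = 20; 20 == 20 -> filled
(36,3): row=0b100100, col=0b11, row AND col = 0b0 = 0; 0 != 3 -> empty
(235,240): col outside [0, 235] -> not filled
(70,55): row=0b1000110, col=0b110111, row AND col = 0b110 = 6; 6 != 55 -> empty
(64,-4): col outside [0, 64] -> not filled
(239,90): row=0b11101111, col=0b1011010, row AND col = 0b1001010 = 74; 74 != 90 -> empty
(182,21): row=0b10110110, col=0b10101, row AND col = 0b10100 = 20; 20 != 21 -> empty
(205,155): row=0b11001101, col=0b10011011, row AND col = 0b10001001 = 137; 137 != 155 -> empty
(140,90): row=0b10001100, col=0b1011010, row AND col = 0b1000 = 8; 8 != 90 -> empty

Answer: no no yes no no no no no no no no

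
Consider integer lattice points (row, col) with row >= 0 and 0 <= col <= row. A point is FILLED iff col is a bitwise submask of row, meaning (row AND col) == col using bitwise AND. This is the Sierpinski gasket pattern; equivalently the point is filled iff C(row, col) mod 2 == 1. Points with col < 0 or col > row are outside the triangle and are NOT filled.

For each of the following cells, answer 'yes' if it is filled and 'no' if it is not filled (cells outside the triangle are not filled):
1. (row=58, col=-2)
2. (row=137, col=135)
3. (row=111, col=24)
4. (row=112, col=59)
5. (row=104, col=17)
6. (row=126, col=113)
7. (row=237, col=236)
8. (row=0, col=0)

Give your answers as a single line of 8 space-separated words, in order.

Answer: no no no no no no yes yes

Derivation:
(58,-2): col outside [0, 58] -> not filled
(137,135): row=0b10001001, col=0b10000111, row AND col = 0b10000001 = 129; 129 != 135 -> empty
(111,24): row=0b1101111, col=0b11000, row AND col = 0b1000 = 8; 8 != 24 -> empty
(112,59): row=0b1110000, col=0b111011, row AND col = 0b110000 = 48; 48 != 59 -> empty
(104,17): row=0b1101000, col=0b10001, row AND col = 0b0 = 0; 0 != 17 -> empty
(126,113): row=0b1111110, col=0b1110001, row AND col = 0b1110000 = 112; 112 != 113 -> empty
(237,236): row=0b11101101, col=0b11101100, row AND col = 0b11101100 = 236; 236 == 236 -> filled
(0,0): row=0b0, col=0b0, row AND col = 0b0 = 0; 0 == 0 -> filled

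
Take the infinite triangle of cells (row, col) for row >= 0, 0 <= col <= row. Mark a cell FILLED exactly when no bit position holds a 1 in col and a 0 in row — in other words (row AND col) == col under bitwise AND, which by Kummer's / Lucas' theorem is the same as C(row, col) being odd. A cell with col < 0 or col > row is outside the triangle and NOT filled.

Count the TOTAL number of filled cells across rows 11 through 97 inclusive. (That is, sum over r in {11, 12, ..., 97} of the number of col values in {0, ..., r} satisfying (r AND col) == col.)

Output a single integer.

Answer: 1190

Derivation:
r11=1011 pc3: +8 =8
r12=1100 pc2: +4 =12
r13=1101 pc3: +8 =20
r14=1110 pc3: +8 =28
r15=1111 pc4: +16 =44
r16=10000 pc1: +2 =46
r17=10001 pc2: +4 =50
r18=10010 pc2: +4 =54
r19=10011 pc3: +8 =62
r20=10100 pc2: +4 =66
r21=10101 pc3: +8 =74
r22=10110 pc3: +8 =82
r23=10111 pc4: +16 =98
r24=11000 pc2: +4 =102
r25=11001 pc3: +8 =110
r26=11010 pc3: +8 =118
r27=11011 pc4: +16 =134
r28=11100 pc3: +8 =142
r29=11101 pc4: +16 =158
r30=11110 pc4: +16 =174
r31=11111 pc5: +32 =206
r32=100000 pc1: +2 =208
r33=100001 pc2: +4 =212
r34=100010 pc2: +4 =216
r35=100011 pc3: +8 =224
r36=100100 pc2: +4 =228
r37=100101 pc3: +8 =236
r38=100110 pc3: +8 =244
r39=100111 pc4: +16 =260
r40=101000 pc2: +4 =264
r41=101001 pc3: +8 =272
r42=101010 pc3: +8 =280
r43=101011 pc4: +16 =296
r44=101100 pc3: +8 =304
r45=101101 pc4: +16 =320
r46=101110 pc4: +16 =336
r47=101111 pc5: +32 =368
r48=110000 pc2: +4 =372
r49=110001 pc3: +8 =380
r50=110010 pc3: +8 =388
r51=110011 pc4: +16 =404
r52=110100 pc3: +8 =412
r53=110101 pc4: +16 =428
r54=110110 pc4: +16 =444
r55=110111 pc5: +32 =476
r56=111000 pc3: +8 =484
r57=111001 pc4: +16 =500
r58=111010 pc4: +16 =516
r59=111011 pc5: +32 =548
r60=111100 pc4: +16 =564
r61=111101 pc5: +32 =596
r62=111110 pc5: +32 =628
r63=111111 pc6: +64 =692
r64=1000000 pc1: +2 =694
r65=1000001 pc2: +4 =698
r66=1000010 pc2: +4 =702
r67=1000011 pc3: +8 =710
r68=1000100 pc2: +4 =714
r69=1000101 pc3: +8 =722
r70=1000110 pc3: +8 =730
r71=1000111 pc4: +16 =746
r72=1001000 pc2: +4 =750
r73=1001001 pc3: +8 =758
r74=1001010 pc3: +8 =766
r75=1001011 pc4: +16 =782
r76=1001100 pc3: +8 =790
r77=1001101 pc4: +16 =806
r78=1001110 pc4: +16 =822
r79=1001111 pc5: +32 =854
r80=1010000 pc2: +4 =858
r81=1010001 pc3: +8 =866
r82=1010010 pc3: +8 =874
r83=1010011 pc4: +16 =890
r84=1010100 pc3: +8 =898
r85=1010101 pc4: +16 =914
r86=1010110 pc4: +16 =930
r87=1010111 pc5: +32 =962
r88=1011000 pc3: +8 =970
r89=1011001 pc4: +16 =986
r90=1011010 pc4: +16 =1002
r91=1011011 pc5: +32 =1034
r92=1011100 pc4: +16 =1050
r93=1011101 pc5: +32 =1082
r94=1011110 pc5: +32 =1114
r95=1011111 pc6: +64 =1178
r96=1100000 pc2: +4 =1182
r97=1100001 pc3: +8 =1190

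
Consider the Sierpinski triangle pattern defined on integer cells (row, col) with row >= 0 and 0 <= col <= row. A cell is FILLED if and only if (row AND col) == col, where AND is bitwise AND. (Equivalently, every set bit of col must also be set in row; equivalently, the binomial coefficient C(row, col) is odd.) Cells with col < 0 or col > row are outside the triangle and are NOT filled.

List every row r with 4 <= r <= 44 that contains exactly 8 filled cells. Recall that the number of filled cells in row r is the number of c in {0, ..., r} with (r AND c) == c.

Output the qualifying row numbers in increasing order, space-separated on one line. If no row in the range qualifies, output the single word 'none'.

Answer: 7 11 13 14 19 21 22 25 26 28 35 37 38 41 42 44

Derivation:
Row r has 2^popcount(r) filled cells, so we need popcount(r) = log2(8) = 3.
Scan r = 4..44 and keep those with exactly 3 one-bits:
r=4=100 popcount=1 -> skip
r=5=101 popcount=2 -> skip
r=6=110 popcount=2 -> skip
r=7=111 popcount=3 -> KEEP
r=8=1000 popcount=1 -> skip
r=9=1001 popcount=2 -> skip
r=10=1010 popcount=2 -> skip
r=11=1011 popcount=3 -> KEEP
r=12=1100 popcount=2 -> skip
r=13=1101 popcount=3 -> KEEP
r=14=1110 popcount=3 -> KEEP
r=15=1111 popcount=4 -> skip
r=16=10000 popcount=1 -> skip
r=17=10001 popcount=2 -> skip
r=18=10010 popcount=2 -> skip
r=19=10011 popcount=3 -> KEEP
r=20=10100 popcount=2 -> skip
r=21=10101 popcount=3 -> KEEP
r=22=10110 popcount=3 -> KEEP
r=23=10111 popcount=4 -> skip
r=24=11000 popcount=2 -> skip
r=25=11001 popcount=3 -> KEEP
r=26=11010 popcount=3 -> KEEP
r=27=11011 popcount=4 -> skip
r=28=11100 popcount=3 -> KEEP
r=29=11101 popcount=4 -> skip
r=30=11110 popcount=4 -> skip
r=31=11111 popcount=5 -> skip
r=32=100000 popcount=1 -> skip
r=33=100001 popcount=2 -> skip
r=34=100010 popcount=2 -> skip
r=35=100011 popcount=3 -> KEEP
r=36=100100 popcount=2 -> skip
r=37=100101 popcount=3 -> KEEP
r=38=100110 popcount=3 -> KEEP
r=39=100111 popcount=4 -> skip
r=40=101000 popcount=2 -> skip
r=41=101001 popcount=3 -> KEEP
r=42=101010 popcount=3 -> KEEP
r=43=101011 popcount=4 -> skip
r=44=101100 popcount=3 -> KEEP
Kept rows: 7 11 13 14 19 21 22 25 26 28 35 37 38 41 42 44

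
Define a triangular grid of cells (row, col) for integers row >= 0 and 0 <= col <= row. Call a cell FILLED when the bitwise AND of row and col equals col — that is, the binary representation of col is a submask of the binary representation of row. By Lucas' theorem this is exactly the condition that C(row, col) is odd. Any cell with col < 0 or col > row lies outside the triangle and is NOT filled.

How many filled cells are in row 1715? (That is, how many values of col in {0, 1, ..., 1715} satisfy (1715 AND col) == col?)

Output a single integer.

1715 in binary = 11010110011
popcount(1715) = number of 1-bits in 11010110011 = 7
A col c satisfies (1715 AND c) == c iff every set bit of c is also set in 1715; each of the 7 set bits of 1715 can independently be on or off in c.
count = 2^7 = 128

Answer: 128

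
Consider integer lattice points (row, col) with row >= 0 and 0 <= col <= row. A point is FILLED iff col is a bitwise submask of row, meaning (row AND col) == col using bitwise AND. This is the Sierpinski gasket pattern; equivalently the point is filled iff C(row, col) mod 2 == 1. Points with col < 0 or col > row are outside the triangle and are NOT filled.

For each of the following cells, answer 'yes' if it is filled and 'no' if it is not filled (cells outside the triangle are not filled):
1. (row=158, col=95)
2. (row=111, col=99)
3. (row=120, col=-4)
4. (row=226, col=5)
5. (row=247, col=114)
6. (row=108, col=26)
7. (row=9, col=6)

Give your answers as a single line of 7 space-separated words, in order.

Answer: no yes no no yes no no

Derivation:
(158,95): row=0b10011110, col=0b1011111, row AND col = 0b11110 = 30; 30 != 95 -> empty
(111,99): row=0b1101111, col=0b1100011, row AND col = 0b1100011 = 99; 99 == 99 -> filled
(120,-4): col outside [0, 120] -> not filled
(226,5): row=0b11100010, col=0b101, row AND col = 0b0 = 0; 0 != 5 -> empty
(247,114): row=0b11110111, col=0b1110010, row AND col = 0b1110010 = 114; 114 == 114 -> filled
(108,26): row=0b1101100, col=0b11010, row AND col = 0b1000 = 8; 8 != 26 -> empty
(9,6): row=0b1001, col=0b110, row AND col = 0b0 = 0; 0 != 6 -> empty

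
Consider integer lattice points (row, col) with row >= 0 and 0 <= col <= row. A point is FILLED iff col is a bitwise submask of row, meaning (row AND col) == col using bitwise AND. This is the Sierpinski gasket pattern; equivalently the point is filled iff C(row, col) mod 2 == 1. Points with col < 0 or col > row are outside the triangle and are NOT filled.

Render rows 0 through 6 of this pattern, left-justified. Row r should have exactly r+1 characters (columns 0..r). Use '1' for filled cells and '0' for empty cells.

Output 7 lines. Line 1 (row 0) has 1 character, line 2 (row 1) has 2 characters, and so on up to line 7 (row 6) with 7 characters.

Answer: 1
11
101
1111
10001
110011
1010101

Derivation:
r0=0: 1
r1=1: 11
r2=10: 101
r3=11: 1111
r4=100: 10001
r5=101: 110011
r6=110: 1010101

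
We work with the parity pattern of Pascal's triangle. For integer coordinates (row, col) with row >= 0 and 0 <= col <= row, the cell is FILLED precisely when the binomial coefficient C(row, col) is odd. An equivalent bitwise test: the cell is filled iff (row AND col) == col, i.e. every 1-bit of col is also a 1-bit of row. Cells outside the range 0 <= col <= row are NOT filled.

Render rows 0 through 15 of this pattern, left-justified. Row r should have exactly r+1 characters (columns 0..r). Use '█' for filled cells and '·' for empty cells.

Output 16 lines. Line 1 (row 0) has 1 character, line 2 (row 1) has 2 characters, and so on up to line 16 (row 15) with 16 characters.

r0=0: █
r1=1: ██
r2=10: █·█
r3=11: ████
r4=100: █···█
r5=101: ██··██
r6=110: █·█·█·█
r7=111: ████████
r8=1000: █·······█
r9=1001: ██······██
r10=1010: █·█·····█·█
r11=1011: ████····████
r12=1100: █···█···█···█
r13=1101: ██··██··██··██
r14=1110: █·█·█·█·█·█·█·█
r15=1111: ████████████████

Answer: █
██
█·█
████
█···█
██··██
█·█·█·█
████████
█·······█
██······██
█·█·····█·█
████····████
█···█···█···█
██··██··██··██
█·█·█·█·█·█·█·█
████████████████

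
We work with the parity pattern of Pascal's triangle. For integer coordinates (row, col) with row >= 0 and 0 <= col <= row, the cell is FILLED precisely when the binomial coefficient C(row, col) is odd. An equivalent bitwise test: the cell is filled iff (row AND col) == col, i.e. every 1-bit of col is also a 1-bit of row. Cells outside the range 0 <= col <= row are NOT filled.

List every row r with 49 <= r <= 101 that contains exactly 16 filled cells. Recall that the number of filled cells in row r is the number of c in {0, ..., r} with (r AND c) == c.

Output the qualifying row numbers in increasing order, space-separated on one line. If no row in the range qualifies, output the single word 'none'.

Answer: 51 53 54 57 58 60 71 75 77 78 83 85 86 89 90 92 99 101

Derivation:
Row r has 2^popcount(r) filled cells, so we need popcount(r) = log2(16) = 4.
Scan r = 49..101 and keep those with exactly 4 one-bits:
r=49=110001 popcount=3 -> skip
r=50=110010 popcount=3 -> skip
r=51=110011 popcount=4 -> KEEP
r=52=110100 popcount=3 -> skip
r=53=110101 popcount=4 -> KEEP
r=54=110110 popcount=4 -> KEEP
r=55=110111 popcount=5 -> skip
r=56=111000 popcount=3 -> skip
r=57=111001 popcount=4 -> KEEP
r=58=111010 popcount=4 -> KEEP
r=59=111011 popcount=5 -> skip
r=60=111100 popcount=4 -> KEEP
r=61=111101 popcount=5 -> skip
r=62=111110 popcount=5 -> skip
r=63=111111 popcount=6 -> skip
r=64=1000000 popcount=1 -> skip
r=65=1000001 popcount=2 -> skip
r=66=1000010 popcount=2 -> skip
r=67=1000011 popcount=3 -> skip
r=68=1000100 popcount=2 -> skip
r=69=1000101 popcount=3 -> skip
r=70=1000110 popcount=3 -> skip
r=71=1000111 popcount=4 -> KEEP
r=72=1001000 popcount=2 -> skip
r=73=1001001 popcount=3 -> skip
r=74=1001010 popcount=3 -> skip
r=75=1001011 popcount=4 -> KEEP
r=76=1001100 popcount=3 -> skip
r=77=1001101 popcount=4 -> KEEP
r=78=1001110 popcount=4 -> KEEP
r=79=1001111 popcount=5 -> skip
r=80=1010000 popcount=2 -> skip
r=81=1010001 popcount=3 -> skip
r=82=1010010 popcount=3 -> skip
r=83=1010011 popcount=4 -> KEEP
r=84=1010100 popcount=3 -> skip
r=85=1010101 popcount=4 -> KEEP
r=86=1010110 popcount=4 -> KEEP
r=87=1010111 popcount=5 -> skip
r=88=1011000 popcount=3 -> skip
r=89=1011001 popcount=4 -> KEEP
r=90=1011010 popcount=4 -> KEEP
r=91=1011011 popcount=5 -> skip
r=92=1011100 popcount=4 -> KEEP
r=93=1011101 popcount=5 -> skip
r=94=1011110 popcount=5 -> skip
r=95=1011111 popcount=6 -> skip
r=96=1100000 popcount=2 -> skip
r=97=1100001 popcount=3 -> skip
r=98=1100010 popcount=3 -> skip
r=99=1100011 popcount=4 -> KEEP
r=100=1100100 popcount=3 -> skip
r=101=1100101 popcount=4 -> KEEP
Kept rows: 51 53 54 57 58 60 71 75 77 78 83 85 86 89 90 92 99 101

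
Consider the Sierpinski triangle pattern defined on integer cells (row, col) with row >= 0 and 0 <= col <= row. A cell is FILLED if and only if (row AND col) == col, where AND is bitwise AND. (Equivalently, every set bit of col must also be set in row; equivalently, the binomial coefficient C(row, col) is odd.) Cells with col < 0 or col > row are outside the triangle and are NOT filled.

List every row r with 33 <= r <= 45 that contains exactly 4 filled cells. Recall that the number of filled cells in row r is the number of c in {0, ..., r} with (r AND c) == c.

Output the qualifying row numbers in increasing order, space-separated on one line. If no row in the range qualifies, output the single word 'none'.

Row r has 2^popcount(r) filled cells, so we need popcount(r) = log2(4) = 2.
Scan r = 33..45 and keep those with exactly 2 one-bits:
r=33=100001 popcount=2 -> KEEP
r=34=100010 popcount=2 -> KEEP
r=35=100011 popcount=3 -> skip
r=36=100100 popcount=2 -> KEEP
r=37=100101 popcount=3 -> skip
r=38=100110 popcount=3 -> skip
r=39=100111 popcount=4 -> skip
r=40=101000 popcount=2 -> KEEP
r=41=101001 popcount=3 -> skip
r=42=101010 popcount=3 -> skip
r=43=101011 popcount=4 -> skip
r=44=101100 popcount=3 -> skip
r=45=101101 popcount=4 -> skip
Kept rows: 33 34 36 40

Answer: 33 34 36 40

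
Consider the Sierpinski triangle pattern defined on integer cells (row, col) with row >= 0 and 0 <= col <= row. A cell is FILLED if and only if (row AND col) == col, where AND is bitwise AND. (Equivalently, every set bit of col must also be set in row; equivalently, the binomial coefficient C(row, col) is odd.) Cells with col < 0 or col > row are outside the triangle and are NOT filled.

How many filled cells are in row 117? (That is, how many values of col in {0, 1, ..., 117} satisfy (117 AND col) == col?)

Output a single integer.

Answer: 32

Derivation:
117 in binary = 1110101
popcount(117) = number of 1-bits in 1110101 = 5
A col c satisfies (117 AND c) == c iff every set bit of c is also set in 117; each of the 5 set bits of 117 can independently be on or off in c.
count = 2^5 = 32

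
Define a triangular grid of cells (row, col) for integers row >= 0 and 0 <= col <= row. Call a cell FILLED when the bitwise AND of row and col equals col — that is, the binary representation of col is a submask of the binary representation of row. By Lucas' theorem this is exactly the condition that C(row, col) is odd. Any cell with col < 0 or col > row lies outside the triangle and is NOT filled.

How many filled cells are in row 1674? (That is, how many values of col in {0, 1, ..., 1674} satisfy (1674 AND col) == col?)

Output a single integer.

1674 in binary = 11010001010
popcount(1674) = number of 1-bits in 11010001010 = 5
A col c satisfies (1674 AND c) == c iff every set bit of c is also set in 1674; each of the 5 set bits of 1674 can independently be on or off in c.
count = 2^5 = 32

Answer: 32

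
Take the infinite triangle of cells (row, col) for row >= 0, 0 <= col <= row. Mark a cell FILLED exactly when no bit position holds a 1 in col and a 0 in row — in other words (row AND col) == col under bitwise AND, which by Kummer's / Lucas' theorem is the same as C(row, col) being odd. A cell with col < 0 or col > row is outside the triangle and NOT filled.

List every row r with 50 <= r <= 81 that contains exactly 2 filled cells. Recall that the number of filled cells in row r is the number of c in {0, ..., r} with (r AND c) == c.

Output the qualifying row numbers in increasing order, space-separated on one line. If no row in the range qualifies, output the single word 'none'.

Answer: 64

Derivation:
Row r has 2^popcount(r) filled cells, so we need popcount(r) = log2(2) = 1.
Scan r = 50..81 and keep those with exactly 1 one-bits:
r=50=110010 popcount=3 -> skip
r=51=110011 popcount=4 -> skip
r=52=110100 popcount=3 -> skip
r=53=110101 popcount=4 -> skip
r=54=110110 popcount=4 -> skip
r=55=110111 popcount=5 -> skip
r=56=111000 popcount=3 -> skip
r=57=111001 popcount=4 -> skip
r=58=111010 popcount=4 -> skip
r=59=111011 popcount=5 -> skip
r=60=111100 popcount=4 -> skip
r=61=111101 popcount=5 -> skip
r=62=111110 popcount=5 -> skip
r=63=111111 popcount=6 -> skip
r=64=1000000 popcount=1 -> KEEP
r=65=1000001 popcount=2 -> skip
r=66=1000010 popcount=2 -> skip
r=67=1000011 popcount=3 -> skip
r=68=1000100 popcount=2 -> skip
r=69=1000101 popcount=3 -> skip
r=70=1000110 popcount=3 -> skip
r=71=1000111 popcount=4 -> skip
r=72=1001000 popcount=2 -> skip
r=73=1001001 popcount=3 -> skip
r=74=1001010 popcount=3 -> skip
r=75=1001011 popcount=4 -> skip
r=76=1001100 popcount=3 -> skip
r=77=1001101 popcount=4 -> skip
r=78=1001110 popcount=4 -> skip
r=79=1001111 popcount=5 -> skip
r=80=1010000 popcount=2 -> skip
r=81=1010001 popcount=3 -> skip
Kept rows: 64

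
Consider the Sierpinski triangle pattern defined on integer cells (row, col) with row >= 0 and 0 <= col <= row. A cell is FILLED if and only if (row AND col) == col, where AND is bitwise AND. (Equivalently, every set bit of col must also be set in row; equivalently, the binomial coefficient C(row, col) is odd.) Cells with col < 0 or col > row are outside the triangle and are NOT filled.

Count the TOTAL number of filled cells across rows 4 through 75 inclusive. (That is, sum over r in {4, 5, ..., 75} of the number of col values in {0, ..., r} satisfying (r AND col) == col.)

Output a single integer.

r4=100 pc1: +2 =2
r5=101 pc2: +4 =6
r6=110 pc2: +4 =10
r7=111 pc3: +8 =18
r8=1000 pc1: +2 =20
r9=1001 pc2: +4 =24
r10=1010 pc2: +4 =28
r11=1011 pc3: +8 =36
r12=1100 pc2: +4 =40
r13=1101 pc3: +8 =48
r14=1110 pc3: +8 =56
r15=1111 pc4: +16 =72
r16=10000 pc1: +2 =74
r17=10001 pc2: +4 =78
r18=10010 pc2: +4 =82
r19=10011 pc3: +8 =90
r20=10100 pc2: +4 =94
r21=10101 pc3: +8 =102
r22=10110 pc3: +8 =110
r23=10111 pc4: +16 =126
r24=11000 pc2: +4 =130
r25=11001 pc3: +8 =138
r26=11010 pc3: +8 =146
r27=11011 pc4: +16 =162
r28=11100 pc3: +8 =170
r29=11101 pc4: +16 =186
r30=11110 pc4: +16 =202
r31=11111 pc5: +32 =234
r32=100000 pc1: +2 =236
r33=100001 pc2: +4 =240
r34=100010 pc2: +4 =244
r35=100011 pc3: +8 =252
r36=100100 pc2: +4 =256
r37=100101 pc3: +8 =264
r38=100110 pc3: +8 =272
r39=100111 pc4: +16 =288
r40=101000 pc2: +4 =292
r41=101001 pc3: +8 =300
r42=101010 pc3: +8 =308
r43=101011 pc4: +16 =324
r44=101100 pc3: +8 =332
r45=101101 pc4: +16 =348
r46=101110 pc4: +16 =364
r47=101111 pc5: +32 =396
r48=110000 pc2: +4 =400
r49=110001 pc3: +8 =408
r50=110010 pc3: +8 =416
r51=110011 pc4: +16 =432
r52=110100 pc3: +8 =440
r53=110101 pc4: +16 =456
r54=110110 pc4: +16 =472
r55=110111 pc5: +32 =504
r56=111000 pc3: +8 =512
r57=111001 pc4: +16 =528
r58=111010 pc4: +16 =544
r59=111011 pc5: +32 =576
r60=111100 pc4: +16 =592
r61=111101 pc5: +32 =624
r62=111110 pc5: +32 =656
r63=111111 pc6: +64 =720
r64=1000000 pc1: +2 =722
r65=1000001 pc2: +4 =726
r66=1000010 pc2: +4 =730
r67=1000011 pc3: +8 =738
r68=1000100 pc2: +4 =742
r69=1000101 pc3: +8 =750
r70=1000110 pc3: +8 =758
r71=1000111 pc4: +16 =774
r72=1001000 pc2: +4 =778
r73=1001001 pc3: +8 =786
r74=1001010 pc3: +8 =794
r75=1001011 pc4: +16 =810

Answer: 810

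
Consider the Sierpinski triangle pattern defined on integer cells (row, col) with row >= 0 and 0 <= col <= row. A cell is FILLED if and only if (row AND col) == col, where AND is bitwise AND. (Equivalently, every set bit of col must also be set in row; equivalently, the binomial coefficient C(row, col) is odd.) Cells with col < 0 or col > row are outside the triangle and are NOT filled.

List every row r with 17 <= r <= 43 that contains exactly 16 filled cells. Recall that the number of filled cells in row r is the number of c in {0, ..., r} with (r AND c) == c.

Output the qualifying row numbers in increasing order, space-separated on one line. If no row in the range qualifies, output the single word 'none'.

Row r has 2^popcount(r) filled cells, so we need popcount(r) = log2(16) = 4.
Scan r = 17..43 and keep those with exactly 4 one-bits:
r=17=10001 popcount=2 -> skip
r=18=10010 popcount=2 -> skip
r=19=10011 popcount=3 -> skip
r=20=10100 popcount=2 -> skip
r=21=10101 popcount=3 -> skip
r=22=10110 popcount=3 -> skip
r=23=10111 popcount=4 -> KEEP
r=24=11000 popcount=2 -> skip
r=25=11001 popcount=3 -> skip
r=26=11010 popcount=3 -> skip
r=27=11011 popcount=4 -> KEEP
r=28=11100 popcount=3 -> skip
r=29=11101 popcount=4 -> KEEP
r=30=11110 popcount=4 -> KEEP
r=31=11111 popcount=5 -> skip
r=32=100000 popcount=1 -> skip
r=33=100001 popcount=2 -> skip
r=34=100010 popcount=2 -> skip
r=35=100011 popcount=3 -> skip
r=36=100100 popcount=2 -> skip
r=37=100101 popcount=3 -> skip
r=38=100110 popcount=3 -> skip
r=39=100111 popcount=4 -> KEEP
r=40=101000 popcount=2 -> skip
r=41=101001 popcount=3 -> skip
r=42=101010 popcount=3 -> skip
r=43=101011 popcount=4 -> KEEP
Kept rows: 23 27 29 30 39 43

Answer: 23 27 29 30 39 43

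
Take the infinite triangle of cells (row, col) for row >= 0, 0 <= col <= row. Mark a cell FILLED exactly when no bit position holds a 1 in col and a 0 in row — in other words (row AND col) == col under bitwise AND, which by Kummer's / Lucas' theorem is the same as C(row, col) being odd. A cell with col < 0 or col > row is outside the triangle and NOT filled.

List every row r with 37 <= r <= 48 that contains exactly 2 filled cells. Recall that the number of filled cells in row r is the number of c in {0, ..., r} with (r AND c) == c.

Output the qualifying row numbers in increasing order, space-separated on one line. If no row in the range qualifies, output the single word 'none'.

Row r has 2^popcount(r) filled cells, so we need popcount(r) = log2(2) = 1.
Scan r = 37..48 and keep those with exactly 1 one-bits:
r=37=100101 popcount=3 -> skip
r=38=100110 popcount=3 -> skip
r=39=100111 popcount=4 -> skip
r=40=101000 popcount=2 -> skip
r=41=101001 popcount=3 -> skip
r=42=101010 popcount=3 -> skip
r=43=101011 popcount=4 -> skip
r=44=101100 popcount=3 -> skip
r=45=101101 popcount=4 -> skip
r=46=101110 popcount=4 -> skip
r=47=101111 popcount=5 -> skip
r=48=110000 popcount=2 -> skip
Kept rows: none

Answer: none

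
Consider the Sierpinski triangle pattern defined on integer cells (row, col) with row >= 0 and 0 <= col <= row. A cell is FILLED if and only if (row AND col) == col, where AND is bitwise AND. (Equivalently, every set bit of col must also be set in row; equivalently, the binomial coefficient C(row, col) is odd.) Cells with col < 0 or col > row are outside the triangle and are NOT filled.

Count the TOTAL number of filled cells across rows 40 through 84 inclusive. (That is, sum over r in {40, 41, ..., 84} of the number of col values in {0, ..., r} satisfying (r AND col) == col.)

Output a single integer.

r40=101000 pc2: +4 =4
r41=101001 pc3: +8 =12
r42=101010 pc3: +8 =20
r43=101011 pc4: +16 =36
r44=101100 pc3: +8 =44
r45=101101 pc4: +16 =60
r46=101110 pc4: +16 =76
r47=101111 pc5: +32 =108
r48=110000 pc2: +4 =112
r49=110001 pc3: +8 =120
r50=110010 pc3: +8 =128
r51=110011 pc4: +16 =144
r52=110100 pc3: +8 =152
r53=110101 pc4: +16 =168
r54=110110 pc4: +16 =184
r55=110111 pc5: +32 =216
r56=111000 pc3: +8 =224
r57=111001 pc4: +16 =240
r58=111010 pc4: +16 =256
r59=111011 pc5: +32 =288
r60=111100 pc4: +16 =304
r61=111101 pc5: +32 =336
r62=111110 pc5: +32 =368
r63=111111 pc6: +64 =432
r64=1000000 pc1: +2 =434
r65=1000001 pc2: +4 =438
r66=1000010 pc2: +4 =442
r67=1000011 pc3: +8 =450
r68=1000100 pc2: +4 =454
r69=1000101 pc3: +8 =462
r70=1000110 pc3: +8 =470
r71=1000111 pc4: +16 =486
r72=1001000 pc2: +4 =490
r73=1001001 pc3: +8 =498
r74=1001010 pc3: +8 =506
r75=1001011 pc4: +16 =522
r76=1001100 pc3: +8 =530
r77=1001101 pc4: +16 =546
r78=1001110 pc4: +16 =562
r79=1001111 pc5: +32 =594
r80=1010000 pc2: +4 =598
r81=1010001 pc3: +8 =606
r82=1010010 pc3: +8 =614
r83=1010011 pc4: +16 =630
r84=1010100 pc3: +8 =638

Answer: 638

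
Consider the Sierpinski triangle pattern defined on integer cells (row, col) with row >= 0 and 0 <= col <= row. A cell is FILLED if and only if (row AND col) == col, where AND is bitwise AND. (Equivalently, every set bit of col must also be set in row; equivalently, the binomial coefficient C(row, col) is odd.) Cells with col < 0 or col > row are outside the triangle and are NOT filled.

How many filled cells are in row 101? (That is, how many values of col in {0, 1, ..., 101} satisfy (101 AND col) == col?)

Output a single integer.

Answer: 16

Derivation:
101 in binary = 1100101
popcount(101) = number of 1-bits in 1100101 = 4
A col c satisfies (101 AND c) == c iff every set bit of c is also set in 101; each of the 4 set bits of 101 can independently be on or off in c.
count = 2^4 = 16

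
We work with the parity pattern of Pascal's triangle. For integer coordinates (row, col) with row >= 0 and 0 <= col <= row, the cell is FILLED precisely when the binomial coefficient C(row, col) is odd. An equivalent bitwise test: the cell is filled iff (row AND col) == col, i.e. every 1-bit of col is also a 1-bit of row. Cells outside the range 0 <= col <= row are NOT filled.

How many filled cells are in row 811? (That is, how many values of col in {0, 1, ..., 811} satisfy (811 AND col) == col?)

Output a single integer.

811 in binary = 1100101011
popcount(811) = number of 1-bits in 1100101011 = 6
A col c satisfies (811 AND c) == c iff every set bit of c is also set in 811; each of the 6 set bits of 811 can independently be on or off in c.
count = 2^6 = 64

Answer: 64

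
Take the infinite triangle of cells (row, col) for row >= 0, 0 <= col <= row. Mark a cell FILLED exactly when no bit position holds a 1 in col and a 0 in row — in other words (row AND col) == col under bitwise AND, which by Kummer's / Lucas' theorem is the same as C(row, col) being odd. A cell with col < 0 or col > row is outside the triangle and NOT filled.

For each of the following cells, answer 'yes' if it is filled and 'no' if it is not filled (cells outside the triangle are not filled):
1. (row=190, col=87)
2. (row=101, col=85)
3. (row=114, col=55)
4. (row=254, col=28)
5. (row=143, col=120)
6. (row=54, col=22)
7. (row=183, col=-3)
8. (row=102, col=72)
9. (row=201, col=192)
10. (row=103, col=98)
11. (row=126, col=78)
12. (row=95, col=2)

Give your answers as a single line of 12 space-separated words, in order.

Answer: no no no yes no yes no no yes yes yes yes

Derivation:
(190,87): row=0b10111110, col=0b1010111, row AND col = 0b10110 = 22; 22 != 87 -> empty
(101,85): row=0b1100101, col=0b1010101, row AND col = 0b1000101 = 69; 69 != 85 -> empty
(114,55): row=0b1110010, col=0b110111, row AND col = 0b110010 = 50; 50 != 55 -> empty
(254,28): row=0b11111110, col=0b11100, row AND col = 0b11100 = 28; 28 == 28 -> filled
(143,120): row=0b10001111, col=0b1111000, row AND col = 0b1000 = 8; 8 != 120 -> empty
(54,22): row=0b110110, col=0b10110, row AND col = 0b10110 = 22; 22 == 22 -> filled
(183,-3): col outside [0, 183] -> not filled
(102,72): row=0b1100110, col=0b1001000, row AND col = 0b1000000 = 64; 64 != 72 -> empty
(201,192): row=0b11001001, col=0b11000000, row AND col = 0b11000000 = 192; 192 == 192 -> filled
(103,98): row=0b1100111, col=0b1100010, row AND col = 0b1100010 = 98; 98 == 98 -> filled
(126,78): row=0b1111110, col=0b1001110, row AND col = 0b1001110 = 78; 78 == 78 -> filled
(95,2): row=0b1011111, col=0b10, row AND col = 0b10 = 2; 2 == 2 -> filled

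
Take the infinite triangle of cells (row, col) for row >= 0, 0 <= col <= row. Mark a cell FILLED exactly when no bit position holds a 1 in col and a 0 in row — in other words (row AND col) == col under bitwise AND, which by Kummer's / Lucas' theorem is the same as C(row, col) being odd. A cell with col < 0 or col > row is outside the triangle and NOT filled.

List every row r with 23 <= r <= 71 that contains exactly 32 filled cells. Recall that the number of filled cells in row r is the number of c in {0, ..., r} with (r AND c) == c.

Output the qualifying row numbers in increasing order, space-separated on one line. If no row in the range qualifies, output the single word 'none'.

Row r has 2^popcount(r) filled cells, so we need popcount(r) = log2(32) = 5.
Scan r = 23..71 and keep those with exactly 5 one-bits:
r=23=10111 popcount=4 -> skip
r=24=11000 popcount=2 -> skip
r=25=11001 popcount=3 -> skip
r=26=11010 popcount=3 -> skip
r=27=11011 popcount=4 -> skip
r=28=11100 popcount=3 -> skip
r=29=11101 popcount=4 -> skip
r=30=11110 popcount=4 -> skip
r=31=11111 popcount=5 -> KEEP
r=32=100000 popcount=1 -> skip
r=33=100001 popcount=2 -> skip
r=34=100010 popcount=2 -> skip
r=35=100011 popcount=3 -> skip
r=36=100100 popcount=2 -> skip
r=37=100101 popcount=3 -> skip
r=38=100110 popcount=3 -> skip
r=39=100111 popcount=4 -> skip
r=40=101000 popcount=2 -> skip
r=41=101001 popcount=3 -> skip
r=42=101010 popcount=3 -> skip
r=43=101011 popcount=4 -> skip
r=44=101100 popcount=3 -> skip
r=45=101101 popcount=4 -> skip
r=46=101110 popcount=4 -> skip
r=47=101111 popcount=5 -> KEEP
r=48=110000 popcount=2 -> skip
r=49=110001 popcount=3 -> skip
r=50=110010 popcount=3 -> skip
r=51=110011 popcount=4 -> skip
r=52=110100 popcount=3 -> skip
r=53=110101 popcount=4 -> skip
r=54=110110 popcount=4 -> skip
r=55=110111 popcount=5 -> KEEP
r=56=111000 popcount=3 -> skip
r=57=111001 popcount=4 -> skip
r=58=111010 popcount=4 -> skip
r=59=111011 popcount=5 -> KEEP
r=60=111100 popcount=4 -> skip
r=61=111101 popcount=5 -> KEEP
r=62=111110 popcount=5 -> KEEP
r=63=111111 popcount=6 -> skip
r=64=1000000 popcount=1 -> skip
r=65=1000001 popcount=2 -> skip
r=66=1000010 popcount=2 -> skip
r=67=1000011 popcount=3 -> skip
r=68=1000100 popcount=2 -> skip
r=69=1000101 popcount=3 -> skip
r=70=1000110 popcount=3 -> skip
r=71=1000111 popcount=4 -> skip
Kept rows: 31 47 55 59 61 62

Answer: 31 47 55 59 61 62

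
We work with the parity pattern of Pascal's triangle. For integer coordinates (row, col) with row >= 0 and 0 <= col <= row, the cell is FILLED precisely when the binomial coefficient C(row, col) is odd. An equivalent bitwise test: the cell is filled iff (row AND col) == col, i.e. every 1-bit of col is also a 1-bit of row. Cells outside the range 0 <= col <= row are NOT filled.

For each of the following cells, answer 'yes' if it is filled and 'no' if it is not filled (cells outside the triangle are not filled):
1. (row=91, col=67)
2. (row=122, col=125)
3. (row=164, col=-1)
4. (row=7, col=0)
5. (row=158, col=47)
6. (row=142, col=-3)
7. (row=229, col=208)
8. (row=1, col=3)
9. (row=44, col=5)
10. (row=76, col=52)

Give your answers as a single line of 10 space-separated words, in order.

(91,67): row=0b1011011, col=0b1000011, row AND col = 0b1000011 = 67; 67 == 67 -> filled
(122,125): col outside [0, 122] -> not filled
(164,-1): col outside [0, 164] -> not filled
(7,0): row=0b111, col=0b0, row AND col = 0b0 = 0; 0 == 0 -> filled
(158,47): row=0b10011110, col=0b101111, row AND col = 0b1110 = 14; 14 != 47 -> empty
(142,-3): col outside [0, 142] -> not filled
(229,208): row=0b11100101, col=0b11010000, row AND col = 0b11000000 = 192; 192 != 208 -> empty
(1,3): col outside [0, 1] -> not filled
(44,5): row=0b101100, col=0b101, row AND col = 0b100 = 4; 4 != 5 -> empty
(76,52): row=0b1001100, col=0b110100, row AND col = 0b100 = 4; 4 != 52 -> empty

Answer: yes no no yes no no no no no no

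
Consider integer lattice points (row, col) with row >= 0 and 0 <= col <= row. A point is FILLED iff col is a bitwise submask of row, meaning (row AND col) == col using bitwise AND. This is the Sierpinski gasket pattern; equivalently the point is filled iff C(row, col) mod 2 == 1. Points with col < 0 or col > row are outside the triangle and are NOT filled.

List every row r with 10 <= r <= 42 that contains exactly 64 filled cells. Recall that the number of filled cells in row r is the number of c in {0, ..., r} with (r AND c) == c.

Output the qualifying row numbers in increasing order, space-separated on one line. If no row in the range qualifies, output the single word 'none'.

Answer: none

Derivation:
Row r has 2^popcount(r) filled cells, so we need popcount(r) = log2(64) = 6.
Scan r = 10..42 and keep those with exactly 6 one-bits:
r=10=1010 popcount=2 -> skip
r=11=1011 popcount=3 -> skip
r=12=1100 popcount=2 -> skip
r=13=1101 popcount=3 -> skip
r=14=1110 popcount=3 -> skip
r=15=1111 popcount=4 -> skip
r=16=10000 popcount=1 -> skip
r=17=10001 popcount=2 -> skip
r=18=10010 popcount=2 -> skip
r=19=10011 popcount=3 -> skip
r=20=10100 popcount=2 -> skip
r=21=10101 popcount=3 -> skip
r=22=10110 popcount=3 -> skip
r=23=10111 popcount=4 -> skip
r=24=11000 popcount=2 -> skip
r=25=11001 popcount=3 -> skip
r=26=11010 popcount=3 -> skip
r=27=11011 popcount=4 -> skip
r=28=11100 popcount=3 -> skip
r=29=11101 popcount=4 -> skip
r=30=11110 popcount=4 -> skip
r=31=11111 popcount=5 -> skip
r=32=100000 popcount=1 -> skip
r=33=100001 popcount=2 -> skip
r=34=100010 popcount=2 -> skip
r=35=100011 popcount=3 -> skip
r=36=100100 popcount=2 -> skip
r=37=100101 popcount=3 -> skip
r=38=100110 popcount=3 -> skip
r=39=100111 popcount=4 -> skip
r=40=101000 popcount=2 -> skip
r=41=101001 popcount=3 -> skip
r=42=101010 popcount=3 -> skip
Kept rows: none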